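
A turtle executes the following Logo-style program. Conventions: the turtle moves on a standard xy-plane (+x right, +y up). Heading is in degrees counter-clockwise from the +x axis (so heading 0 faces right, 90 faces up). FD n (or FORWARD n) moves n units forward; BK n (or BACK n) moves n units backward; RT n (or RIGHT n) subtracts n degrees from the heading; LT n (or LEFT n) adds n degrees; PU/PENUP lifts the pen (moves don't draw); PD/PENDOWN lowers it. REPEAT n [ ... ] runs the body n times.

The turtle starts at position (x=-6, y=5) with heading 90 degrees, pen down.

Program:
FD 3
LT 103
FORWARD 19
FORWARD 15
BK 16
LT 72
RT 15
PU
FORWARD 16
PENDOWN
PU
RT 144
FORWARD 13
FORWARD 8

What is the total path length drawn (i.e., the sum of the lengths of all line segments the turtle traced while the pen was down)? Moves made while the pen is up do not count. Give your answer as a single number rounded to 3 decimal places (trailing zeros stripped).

Executing turtle program step by step:
Start: pos=(-6,5), heading=90, pen down
FD 3: (-6,5) -> (-6,8) [heading=90, draw]
LT 103: heading 90 -> 193
FD 19: (-6,8) -> (-24.513,3.726) [heading=193, draw]
FD 15: (-24.513,3.726) -> (-39.129,0.352) [heading=193, draw]
BK 16: (-39.129,0.352) -> (-23.539,3.951) [heading=193, draw]
LT 72: heading 193 -> 265
RT 15: heading 265 -> 250
PU: pen up
FD 16: (-23.539,3.951) -> (-29.011,-11.084) [heading=250, move]
PD: pen down
PU: pen up
RT 144: heading 250 -> 106
FD 13: (-29.011,-11.084) -> (-32.594,1.412) [heading=106, move]
FD 8: (-32.594,1.412) -> (-34.799,9.102) [heading=106, move]
Final: pos=(-34.799,9.102), heading=106, 4 segment(s) drawn

Segment lengths:
  seg 1: (-6,5) -> (-6,8), length = 3
  seg 2: (-6,8) -> (-24.513,3.726), length = 19
  seg 3: (-24.513,3.726) -> (-39.129,0.352), length = 15
  seg 4: (-39.129,0.352) -> (-23.539,3.951), length = 16
Total = 53

Answer: 53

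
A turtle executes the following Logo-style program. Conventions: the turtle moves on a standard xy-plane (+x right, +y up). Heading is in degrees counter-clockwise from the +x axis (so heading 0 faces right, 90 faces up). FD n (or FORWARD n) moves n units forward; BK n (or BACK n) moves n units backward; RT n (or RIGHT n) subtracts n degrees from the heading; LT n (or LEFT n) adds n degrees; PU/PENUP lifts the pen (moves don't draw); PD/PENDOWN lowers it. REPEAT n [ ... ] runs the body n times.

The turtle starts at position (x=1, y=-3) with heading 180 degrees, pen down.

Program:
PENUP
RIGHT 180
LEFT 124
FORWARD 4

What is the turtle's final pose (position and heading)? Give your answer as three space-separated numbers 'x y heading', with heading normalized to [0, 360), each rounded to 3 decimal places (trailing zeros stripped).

Answer: -1.237 0.316 124

Derivation:
Executing turtle program step by step:
Start: pos=(1,-3), heading=180, pen down
PU: pen up
RT 180: heading 180 -> 0
LT 124: heading 0 -> 124
FD 4: (1,-3) -> (-1.237,0.316) [heading=124, move]
Final: pos=(-1.237,0.316), heading=124, 0 segment(s) drawn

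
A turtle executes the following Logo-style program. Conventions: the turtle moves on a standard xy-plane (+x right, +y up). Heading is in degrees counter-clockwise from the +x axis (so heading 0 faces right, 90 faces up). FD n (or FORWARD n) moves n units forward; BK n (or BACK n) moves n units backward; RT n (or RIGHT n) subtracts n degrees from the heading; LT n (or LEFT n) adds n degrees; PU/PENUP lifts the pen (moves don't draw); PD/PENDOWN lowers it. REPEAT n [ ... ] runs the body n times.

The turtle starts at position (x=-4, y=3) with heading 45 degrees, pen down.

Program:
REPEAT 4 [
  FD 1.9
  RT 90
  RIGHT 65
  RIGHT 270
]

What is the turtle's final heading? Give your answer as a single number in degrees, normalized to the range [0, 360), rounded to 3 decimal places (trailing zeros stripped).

Answer: 145

Derivation:
Executing turtle program step by step:
Start: pos=(-4,3), heading=45, pen down
REPEAT 4 [
  -- iteration 1/4 --
  FD 1.9: (-4,3) -> (-2.656,4.344) [heading=45, draw]
  RT 90: heading 45 -> 315
  RT 65: heading 315 -> 250
  RT 270: heading 250 -> 340
  -- iteration 2/4 --
  FD 1.9: (-2.656,4.344) -> (-0.871,3.694) [heading=340, draw]
  RT 90: heading 340 -> 250
  RT 65: heading 250 -> 185
  RT 270: heading 185 -> 275
  -- iteration 3/4 --
  FD 1.9: (-0.871,3.694) -> (-0.705,1.801) [heading=275, draw]
  RT 90: heading 275 -> 185
  RT 65: heading 185 -> 120
  RT 270: heading 120 -> 210
  -- iteration 4/4 --
  FD 1.9: (-0.705,1.801) -> (-2.351,0.851) [heading=210, draw]
  RT 90: heading 210 -> 120
  RT 65: heading 120 -> 55
  RT 270: heading 55 -> 145
]
Final: pos=(-2.351,0.851), heading=145, 4 segment(s) drawn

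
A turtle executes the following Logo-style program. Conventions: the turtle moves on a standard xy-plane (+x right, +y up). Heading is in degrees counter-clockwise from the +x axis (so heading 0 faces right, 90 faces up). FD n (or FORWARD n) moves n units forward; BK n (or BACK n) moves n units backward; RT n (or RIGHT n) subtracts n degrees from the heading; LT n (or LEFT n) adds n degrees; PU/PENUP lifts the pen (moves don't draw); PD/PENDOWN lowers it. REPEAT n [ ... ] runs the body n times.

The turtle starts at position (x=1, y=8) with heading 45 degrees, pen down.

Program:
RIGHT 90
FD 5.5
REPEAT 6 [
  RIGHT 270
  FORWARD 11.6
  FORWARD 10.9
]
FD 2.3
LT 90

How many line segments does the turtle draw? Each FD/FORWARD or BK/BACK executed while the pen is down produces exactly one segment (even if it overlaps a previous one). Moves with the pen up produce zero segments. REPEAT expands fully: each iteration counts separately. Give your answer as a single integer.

Answer: 14

Derivation:
Executing turtle program step by step:
Start: pos=(1,8), heading=45, pen down
RT 90: heading 45 -> 315
FD 5.5: (1,8) -> (4.889,4.111) [heading=315, draw]
REPEAT 6 [
  -- iteration 1/6 --
  RT 270: heading 315 -> 45
  FD 11.6: (4.889,4.111) -> (13.092,12.313) [heading=45, draw]
  FD 10.9: (13.092,12.313) -> (20.799,20.021) [heading=45, draw]
  -- iteration 2/6 --
  RT 270: heading 45 -> 135
  FD 11.6: (20.799,20.021) -> (12.597,28.223) [heading=135, draw]
  FD 10.9: (12.597,28.223) -> (4.889,35.931) [heading=135, draw]
  -- iteration 3/6 --
  RT 270: heading 135 -> 225
  FD 11.6: (4.889,35.931) -> (-3.313,27.728) [heading=225, draw]
  FD 10.9: (-3.313,27.728) -> (-11.021,20.021) [heading=225, draw]
  -- iteration 4/6 --
  RT 270: heading 225 -> 315
  FD 11.6: (-11.021,20.021) -> (-2.818,11.818) [heading=315, draw]
  FD 10.9: (-2.818,11.818) -> (4.889,4.111) [heading=315, draw]
  -- iteration 5/6 --
  RT 270: heading 315 -> 45
  FD 11.6: (4.889,4.111) -> (13.092,12.313) [heading=45, draw]
  FD 10.9: (13.092,12.313) -> (20.799,20.021) [heading=45, draw]
  -- iteration 6/6 --
  RT 270: heading 45 -> 135
  FD 11.6: (20.799,20.021) -> (12.597,28.223) [heading=135, draw]
  FD 10.9: (12.597,28.223) -> (4.889,35.931) [heading=135, draw]
]
FD 2.3: (4.889,35.931) -> (3.263,37.557) [heading=135, draw]
LT 90: heading 135 -> 225
Final: pos=(3.263,37.557), heading=225, 14 segment(s) drawn
Segments drawn: 14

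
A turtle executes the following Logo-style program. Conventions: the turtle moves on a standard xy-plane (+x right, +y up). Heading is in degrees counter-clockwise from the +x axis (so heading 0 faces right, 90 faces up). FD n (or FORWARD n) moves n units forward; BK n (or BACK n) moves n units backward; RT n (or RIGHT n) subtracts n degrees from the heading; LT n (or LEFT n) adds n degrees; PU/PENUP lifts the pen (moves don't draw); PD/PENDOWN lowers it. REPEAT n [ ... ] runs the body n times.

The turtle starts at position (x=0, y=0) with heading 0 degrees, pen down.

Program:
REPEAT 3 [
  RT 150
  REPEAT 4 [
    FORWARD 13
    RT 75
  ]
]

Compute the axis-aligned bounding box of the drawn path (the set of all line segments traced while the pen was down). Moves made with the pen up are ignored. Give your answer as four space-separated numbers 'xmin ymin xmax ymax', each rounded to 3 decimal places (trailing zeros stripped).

Executing turtle program step by step:
Start: pos=(0,0), heading=0, pen down
REPEAT 3 [
  -- iteration 1/3 --
  RT 150: heading 0 -> 210
  REPEAT 4 [
    -- iteration 1/4 --
    FD 13: (0,0) -> (-11.258,-6.5) [heading=210, draw]
    RT 75: heading 210 -> 135
    -- iteration 2/4 --
    FD 13: (-11.258,-6.5) -> (-20.451,2.692) [heading=135, draw]
    RT 75: heading 135 -> 60
    -- iteration 3/4 --
    FD 13: (-20.451,2.692) -> (-13.951,13.951) [heading=60, draw]
    RT 75: heading 60 -> 345
    -- iteration 4/4 --
    FD 13: (-13.951,13.951) -> (-1.394,10.586) [heading=345, draw]
    RT 75: heading 345 -> 270
  ]
  -- iteration 2/3 --
  RT 150: heading 270 -> 120
  REPEAT 4 [
    -- iteration 1/4 --
    FD 13: (-1.394,10.586) -> (-7.894,21.844) [heading=120, draw]
    RT 75: heading 120 -> 45
    -- iteration 2/4 --
    FD 13: (-7.894,21.844) -> (1.299,31.037) [heading=45, draw]
    RT 75: heading 45 -> 330
    -- iteration 3/4 --
    FD 13: (1.299,31.037) -> (12.557,24.537) [heading=330, draw]
    RT 75: heading 330 -> 255
    -- iteration 4/4 --
    FD 13: (12.557,24.537) -> (9.192,11.98) [heading=255, draw]
    RT 75: heading 255 -> 180
  ]
  -- iteration 3/3 --
  RT 150: heading 180 -> 30
  REPEAT 4 [
    -- iteration 1/4 --
    FD 13: (9.192,11.98) -> (20.451,18.48) [heading=30, draw]
    RT 75: heading 30 -> 315
    -- iteration 2/4 --
    FD 13: (20.451,18.48) -> (29.643,9.287) [heading=315, draw]
    RT 75: heading 315 -> 240
    -- iteration 3/4 --
    FD 13: (29.643,9.287) -> (23.143,-1.971) [heading=240, draw]
    RT 75: heading 240 -> 165
    -- iteration 4/4 --
    FD 13: (23.143,-1.971) -> (10.586,1.394) [heading=165, draw]
    RT 75: heading 165 -> 90
  ]
]
Final: pos=(10.586,1.394), heading=90, 12 segment(s) drawn

Segment endpoints: x in {-20.451, -13.951, -11.258, -7.894, -1.394, 0, 1.299, 9.192, 10.586, 12.557, 20.451, 23.143, 29.643}, y in {-6.5, -1.971, 0, 1.394, 2.692, 9.287, 10.586, 11.98, 13.951, 18.48, 21.844, 24.537, 31.037}
xmin=-20.451, ymin=-6.5, xmax=29.643, ymax=31.037

Answer: -20.451 -6.5 29.643 31.037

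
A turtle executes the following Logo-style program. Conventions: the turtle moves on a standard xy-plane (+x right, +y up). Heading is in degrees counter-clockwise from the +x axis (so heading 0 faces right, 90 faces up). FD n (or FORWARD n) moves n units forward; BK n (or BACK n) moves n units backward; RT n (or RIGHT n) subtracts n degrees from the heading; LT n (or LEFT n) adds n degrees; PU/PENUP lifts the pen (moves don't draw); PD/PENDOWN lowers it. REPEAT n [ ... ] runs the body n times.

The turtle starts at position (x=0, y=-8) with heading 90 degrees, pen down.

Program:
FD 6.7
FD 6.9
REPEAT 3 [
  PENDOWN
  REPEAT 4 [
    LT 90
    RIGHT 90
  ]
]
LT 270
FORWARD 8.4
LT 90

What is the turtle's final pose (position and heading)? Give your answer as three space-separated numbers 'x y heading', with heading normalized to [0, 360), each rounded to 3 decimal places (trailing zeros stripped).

Answer: 8.4 5.6 90

Derivation:
Executing turtle program step by step:
Start: pos=(0,-8), heading=90, pen down
FD 6.7: (0,-8) -> (0,-1.3) [heading=90, draw]
FD 6.9: (0,-1.3) -> (0,5.6) [heading=90, draw]
REPEAT 3 [
  -- iteration 1/3 --
  PD: pen down
  REPEAT 4 [
    -- iteration 1/4 --
    LT 90: heading 90 -> 180
    RT 90: heading 180 -> 90
    -- iteration 2/4 --
    LT 90: heading 90 -> 180
    RT 90: heading 180 -> 90
    -- iteration 3/4 --
    LT 90: heading 90 -> 180
    RT 90: heading 180 -> 90
    -- iteration 4/4 --
    LT 90: heading 90 -> 180
    RT 90: heading 180 -> 90
  ]
  -- iteration 2/3 --
  PD: pen down
  REPEAT 4 [
    -- iteration 1/4 --
    LT 90: heading 90 -> 180
    RT 90: heading 180 -> 90
    -- iteration 2/4 --
    LT 90: heading 90 -> 180
    RT 90: heading 180 -> 90
    -- iteration 3/4 --
    LT 90: heading 90 -> 180
    RT 90: heading 180 -> 90
    -- iteration 4/4 --
    LT 90: heading 90 -> 180
    RT 90: heading 180 -> 90
  ]
  -- iteration 3/3 --
  PD: pen down
  REPEAT 4 [
    -- iteration 1/4 --
    LT 90: heading 90 -> 180
    RT 90: heading 180 -> 90
    -- iteration 2/4 --
    LT 90: heading 90 -> 180
    RT 90: heading 180 -> 90
    -- iteration 3/4 --
    LT 90: heading 90 -> 180
    RT 90: heading 180 -> 90
    -- iteration 4/4 --
    LT 90: heading 90 -> 180
    RT 90: heading 180 -> 90
  ]
]
LT 270: heading 90 -> 0
FD 8.4: (0,5.6) -> (8.4,5.6) [heading=0, draw]
LT 90: heading 0 -> 90
Final: pos=(8.4,5.6), heading=90, 3 segment(s) drawn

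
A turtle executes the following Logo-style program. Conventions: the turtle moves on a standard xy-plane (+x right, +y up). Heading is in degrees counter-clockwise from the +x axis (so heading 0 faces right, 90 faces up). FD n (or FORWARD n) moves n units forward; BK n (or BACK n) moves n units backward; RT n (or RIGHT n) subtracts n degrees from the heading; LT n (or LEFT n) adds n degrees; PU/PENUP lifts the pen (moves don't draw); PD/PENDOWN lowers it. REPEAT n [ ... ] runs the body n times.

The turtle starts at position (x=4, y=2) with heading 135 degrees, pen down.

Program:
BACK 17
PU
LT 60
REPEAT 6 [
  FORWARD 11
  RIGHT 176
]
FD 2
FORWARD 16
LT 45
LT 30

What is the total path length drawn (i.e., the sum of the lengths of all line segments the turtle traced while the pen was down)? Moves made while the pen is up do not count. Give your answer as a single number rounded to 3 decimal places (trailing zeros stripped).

Answer: 17

Derivation:
Executing turtle program step by step:
Start: pos=(4,2), heading=135, pen down
BK 17: (4,2) -> (16.021,-10.021) [heading=135, draw]
PU: pen up
LT 60: heading 135 -> 195
REPEAT 6 [
  -- iteration 1/6 --
  FD 11: (16.021,-10.021) -> (5.396,-12.868) [heading=195, move]
  RT 176: heading 195 -> 19
  -- iteration 2/6 --
  FD 11: (5.396,-12.868) -> (15.796,-9.287) [heading=19, move]
  RT 176: heading 19 -> 203
  -- iteration 3/6 --
  FD 11: (15.796,-9.287) -> (5.671,-13.585) [heading=203, move]
  RT 176: heading 203 -> 27
  -- iteration 4/6 --
  FD 11: (5.671,-13.585) -> (15.472,-8.591) [heading=27, move]
  RT 176: heading 27 -> 211
  -- iteration 5/6 --
  FD 11: (15.472,-8.591) -> (6.043,-14.256) [heading=211, move]
  RT 176: heading 211 -> 35
  -- iteration 6/6 --
  FD 11: (6.043,-14.256) -> (15.054,-7.947) [heading=35, move]
  RT 176: heading 35 -> 219
]
FD 2: (15.054,-7.947) -> (13.499,-9.205) [heading=219, move]
FD 16: (13.499,-9.205) -> (1.065,-19.275) [heading=219, move]
LT 45: heading 219 -> 264
LT 30: heading 264 -> 294
Final: pos=(1.065,-19.275), heading=294, 1 segment(s) drawn

Segment lengths:
  seg 1: (4,2) -> (16.021,-10.021), length = 17
Total = 17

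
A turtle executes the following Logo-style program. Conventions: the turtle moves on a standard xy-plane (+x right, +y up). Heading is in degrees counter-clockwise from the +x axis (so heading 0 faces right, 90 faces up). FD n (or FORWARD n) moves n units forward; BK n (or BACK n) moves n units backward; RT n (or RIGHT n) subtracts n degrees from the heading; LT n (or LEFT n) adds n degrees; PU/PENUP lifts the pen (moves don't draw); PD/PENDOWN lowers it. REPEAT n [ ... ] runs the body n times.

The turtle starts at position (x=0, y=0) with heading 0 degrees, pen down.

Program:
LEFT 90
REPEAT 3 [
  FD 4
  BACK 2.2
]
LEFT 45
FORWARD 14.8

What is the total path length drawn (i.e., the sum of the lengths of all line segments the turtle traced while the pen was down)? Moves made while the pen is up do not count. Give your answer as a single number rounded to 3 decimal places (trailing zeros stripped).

Answer: 33.4

Derivation:
Executing turtle program step by step:
Start: pos=(0,0), heading=0, pen down
LT 90: heading 0 -> 90
REPEAT 3 [
  -- iteration 1/3 --
  FD 4: (0,0) -> (0,4) [heading=90, draw]
  BK 2.2: (0,4) -> (0,1.8) [heading=90, draw]
  -- iteration 2/3 --
  FD 4: (0,1.8) -> (0,5.8) [heading=90, draw]
  BK 2.2: (0,5.8) -> (0,3.6) [heading=90, draw]
  -- iteration 3/3 --
  FD 4: (0,3.6) -> (0,7.6) [heading=90, draw]
  BK 2.2: (0,7.6) -> (0,5.4) [heading=90, draw]
]
LT 45: heading 90 -> 135
FD 14.8: (0,5.4) -> (-10.465,15.865) [heading=135, draw]
Final: pos=(-10.465,15.865), heading=135, 7 segment(s) drawn

Segment lengths:
  seg 1: (0,0) -> (0,4), length = 4
  seg 2: (0,4) -> (0,1.8), length = 2.2
  seg 3: (0,1.8) -> (0,5.8), length = 4
  seg 4: (0,5.8) -> (0,3.6), length = 2.2
  seg 5: (0,3.6) -> (0,7.6), length = 4
  seg 6: (0,7.6) -> (0,5.4), length = 2.2
  seg 7: (0,5.4) -> (-10.465,15.865), length = 14.8
Total = 33.4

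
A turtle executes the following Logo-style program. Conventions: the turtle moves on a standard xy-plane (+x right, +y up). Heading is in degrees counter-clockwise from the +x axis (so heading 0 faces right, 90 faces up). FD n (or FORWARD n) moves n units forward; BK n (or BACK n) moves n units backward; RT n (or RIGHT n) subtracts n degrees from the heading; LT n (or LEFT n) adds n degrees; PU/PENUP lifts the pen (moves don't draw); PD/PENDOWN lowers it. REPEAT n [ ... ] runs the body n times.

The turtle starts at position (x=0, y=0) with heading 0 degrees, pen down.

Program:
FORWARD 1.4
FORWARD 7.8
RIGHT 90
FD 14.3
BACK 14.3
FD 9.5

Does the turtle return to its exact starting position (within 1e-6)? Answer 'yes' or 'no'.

Executing turtle program step by step:
Start: pos=(0,0), heading=0, pen down
FD 1.4: (0,0) -> (1.4,0) [heading=0, draw]
FD 7.8: (1.4,0) -> (9.2,0) [heading=0, draw]
RT 90: heading 0 -> 270
FD 14.3: (9.2,0) -> (9.2,-14.3) [heading=270, draw]
BK 14.3: (9.2,-14.3) -> (9.2,0) [heading=270, draw]
FD 9.5: (9.2,0) -> (9.2,-9.5) [heading=270, draw]
Final: pos=(9.2,-9.5), heading=270, 5 segment(s) drawn

Start position: (0, 0)
Final position: (9.2, -9.5)
Distance = 13.225; >= 1e-6 -> NOT closed

Answer: no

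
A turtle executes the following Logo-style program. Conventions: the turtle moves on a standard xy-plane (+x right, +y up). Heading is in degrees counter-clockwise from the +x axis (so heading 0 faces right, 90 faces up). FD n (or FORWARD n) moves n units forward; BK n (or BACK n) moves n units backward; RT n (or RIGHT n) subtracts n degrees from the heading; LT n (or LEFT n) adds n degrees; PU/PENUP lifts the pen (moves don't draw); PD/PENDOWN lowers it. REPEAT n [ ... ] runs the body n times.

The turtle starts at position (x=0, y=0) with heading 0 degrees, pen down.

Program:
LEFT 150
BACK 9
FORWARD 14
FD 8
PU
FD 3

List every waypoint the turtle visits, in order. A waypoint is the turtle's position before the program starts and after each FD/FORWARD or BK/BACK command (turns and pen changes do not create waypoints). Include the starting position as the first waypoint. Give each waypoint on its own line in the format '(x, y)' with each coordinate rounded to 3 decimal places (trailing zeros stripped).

Executing turtle program step by step:
Start: pos=(0,0), heading=0, pen down
LT 150: heading 0 -> 150
BK 9: (0,0) -> (7.794,-4.5) [heading=150, draw]
FD 14: (7.794,-4.5) -> (-4.33,2.5) [heading=150, draw]
FD 8: (-4.33,2.5) -> (-11.258,6.5) [heading=150, draw]
PU: pen up
FD 3: (-11.258,6.5) -> (-13.856,8) [heading=150, move]
Final: pos=(-13.856,8), heading=150, 3 segment(s) drawn
Waypoints (5 total):
(0, 0)
(7.794, -4.5)
(-4.33, 2.5)
(-11.258, 6.5)
(-13.856, 8)

Answer: (0, 0)
(7.794, -4.5)
(-4.33, 2.5)
(-11.258, 6.5)
(-13.856, 8)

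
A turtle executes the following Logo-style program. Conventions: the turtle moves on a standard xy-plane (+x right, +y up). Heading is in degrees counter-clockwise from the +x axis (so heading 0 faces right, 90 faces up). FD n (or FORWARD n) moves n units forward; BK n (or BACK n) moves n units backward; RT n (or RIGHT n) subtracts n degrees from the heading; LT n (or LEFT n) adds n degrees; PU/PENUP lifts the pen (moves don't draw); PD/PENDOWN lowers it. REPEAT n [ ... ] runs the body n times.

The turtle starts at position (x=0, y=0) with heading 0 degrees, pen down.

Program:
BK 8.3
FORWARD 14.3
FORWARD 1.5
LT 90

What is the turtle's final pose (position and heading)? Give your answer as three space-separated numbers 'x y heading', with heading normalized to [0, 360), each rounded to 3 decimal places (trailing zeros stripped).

Answer: 7.5 0 90

Derivation:
Executing turtle program step by step:
Start: pos=(0,0), heading=0, pen down
BK 8.3: (0,0) -> (-8.3,0) [heading=0, draw]
FD 14.3: (-8.3,0) -> (6,0) [heading=0, draw]
FD 1.5: (6,0) -> (7.5,0) [heading=0, draw]
LT 90: heading 0 -> 90
Final: pos=(7.5,0), heading=90, 3 segment(s) drawn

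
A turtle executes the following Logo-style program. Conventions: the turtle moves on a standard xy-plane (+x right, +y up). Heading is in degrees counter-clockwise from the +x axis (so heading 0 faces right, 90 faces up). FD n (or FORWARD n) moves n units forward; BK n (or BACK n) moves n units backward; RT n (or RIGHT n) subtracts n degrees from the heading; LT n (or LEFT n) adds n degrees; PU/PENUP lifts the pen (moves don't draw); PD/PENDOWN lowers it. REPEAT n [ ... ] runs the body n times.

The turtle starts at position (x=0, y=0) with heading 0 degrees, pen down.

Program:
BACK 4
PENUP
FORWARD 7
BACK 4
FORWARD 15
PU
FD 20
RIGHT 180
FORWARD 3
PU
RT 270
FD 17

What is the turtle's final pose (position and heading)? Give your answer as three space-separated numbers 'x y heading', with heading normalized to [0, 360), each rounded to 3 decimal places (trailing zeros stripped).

Answer: 31 -17 270

Derivation:
Executing turtle program step by step:
Start: pos=(0,0), heading=0, pen down
BK 4: (0,0) -> (-4,0) [heading=0, draw]
PU: pen up
FD 7: (-4,0) -> (3,0) [heading=0, move]
BK 4: (3,0) -> (-1,0) [heading=0, move]
FD 15: (-1,0) -> (14,0) [heading=0, move]
PU: pen up
FD 20: (14,0) -> (34,0) [heading=0, move]
RT 180: heading 0 -> 180
FD 3: (34,0) -> (31,0) [heading=180, move]
PU: pen up
RT 270: heading 180 -> 270
FD 17: (31,0) -> (31,-17) [heading=270, move]
Final: pos=(31,-17), heading=270, 1 segment(s) drawn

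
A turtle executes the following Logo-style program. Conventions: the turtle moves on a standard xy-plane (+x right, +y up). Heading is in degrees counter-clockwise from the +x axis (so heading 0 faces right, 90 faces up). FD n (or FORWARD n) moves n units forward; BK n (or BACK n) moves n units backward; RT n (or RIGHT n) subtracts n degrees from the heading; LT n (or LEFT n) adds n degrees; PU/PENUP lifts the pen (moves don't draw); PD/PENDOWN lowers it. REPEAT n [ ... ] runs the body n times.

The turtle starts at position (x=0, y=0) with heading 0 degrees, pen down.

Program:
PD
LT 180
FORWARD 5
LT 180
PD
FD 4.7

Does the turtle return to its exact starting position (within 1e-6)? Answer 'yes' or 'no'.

Executing turtle program step by step:
Start: pos=(0,0), heading=0, pen down
PD: pen down
LT 180: heading 0 -> 180
FD 5: (0,0) -> (-5,0) [heading=180, draw]
LT 180: heading 180 -> 0
PD: pen down
FD 4.7: (-5,0) -> (-0.3,0) [heading=0, draw]
Final: pos=(-0.3,0), heading=0, 2 segment(s) drawn

Start position: (0, 0)
Final position: (-0.3, 0)
Distance = 0.3; >= 1e-6 -> NOT closed

Answer: no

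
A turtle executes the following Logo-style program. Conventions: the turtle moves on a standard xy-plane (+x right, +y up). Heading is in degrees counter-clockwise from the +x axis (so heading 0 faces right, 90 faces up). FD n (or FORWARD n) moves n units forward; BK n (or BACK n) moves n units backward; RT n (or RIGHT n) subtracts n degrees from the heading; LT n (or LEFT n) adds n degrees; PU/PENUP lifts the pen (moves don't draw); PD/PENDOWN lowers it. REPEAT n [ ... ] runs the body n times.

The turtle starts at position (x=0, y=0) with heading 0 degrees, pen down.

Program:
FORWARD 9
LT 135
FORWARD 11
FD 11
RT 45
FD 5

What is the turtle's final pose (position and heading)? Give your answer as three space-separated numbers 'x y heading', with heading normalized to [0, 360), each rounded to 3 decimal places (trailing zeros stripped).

Answer: -6.556 20.556 90

Derivation:
Executing turtle program step by step:
Start: pos=(0,0), heading=0, pen down
FD 9: (0,0) -> (9,0) [heading=0, draw]
LT 135: heading 0 -> 135
FD 11: (9,0) -> (1.222,7.778) [heading=135, draw]
FD 11: (1.222,7.778) -> (-6.556,15.556) [heading=135, draw]
RT 45: heading 135 -> 90
FD 5: (-6.556,15.556) -> (-6.556,20.556) [heading=90, draw]
Final: pos=(-6.556,20.556), heading=90, 4 segment(s) drawn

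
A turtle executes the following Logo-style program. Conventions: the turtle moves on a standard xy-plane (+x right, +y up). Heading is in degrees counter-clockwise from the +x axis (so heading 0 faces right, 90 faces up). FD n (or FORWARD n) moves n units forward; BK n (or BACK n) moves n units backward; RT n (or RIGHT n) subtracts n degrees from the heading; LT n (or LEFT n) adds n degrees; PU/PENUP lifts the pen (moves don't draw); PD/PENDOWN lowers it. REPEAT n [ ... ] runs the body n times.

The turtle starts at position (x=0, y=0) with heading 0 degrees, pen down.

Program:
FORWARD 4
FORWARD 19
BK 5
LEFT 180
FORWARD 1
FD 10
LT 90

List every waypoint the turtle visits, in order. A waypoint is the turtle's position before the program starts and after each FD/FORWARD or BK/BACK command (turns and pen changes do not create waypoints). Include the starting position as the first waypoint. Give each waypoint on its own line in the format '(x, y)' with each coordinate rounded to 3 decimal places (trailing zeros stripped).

Executing turtle program step by step:
Start: pos=(0,0), heading=0, pen down
FD 4: (0,0) -> (4,0) [heading=0, draw]
FD 19: (4,0) -> (23,0) [heading=0, draw]
BK 5: (23,0) -> (18,0) [heading=0, draw]
LT 180: heading 0 -> 180
FD 1: (18,0) -> (17,0) [heading=180, draw]
FD 10: (17,0) -> (7,0) [heading=180, draw]
LT 90: heading 180 -> 270
Final: pos=(7,0), heading=270, 5 segment(s) drawn
Waypoints (6 total):
(0, 0)
(4, 0)
(23, 0)
(18, 0)
(17, 0)
(7, 0)

Answer: (0, 0)
(4, 0)
(23, 0)
(18, 0)
(17, 0)
(7, 0)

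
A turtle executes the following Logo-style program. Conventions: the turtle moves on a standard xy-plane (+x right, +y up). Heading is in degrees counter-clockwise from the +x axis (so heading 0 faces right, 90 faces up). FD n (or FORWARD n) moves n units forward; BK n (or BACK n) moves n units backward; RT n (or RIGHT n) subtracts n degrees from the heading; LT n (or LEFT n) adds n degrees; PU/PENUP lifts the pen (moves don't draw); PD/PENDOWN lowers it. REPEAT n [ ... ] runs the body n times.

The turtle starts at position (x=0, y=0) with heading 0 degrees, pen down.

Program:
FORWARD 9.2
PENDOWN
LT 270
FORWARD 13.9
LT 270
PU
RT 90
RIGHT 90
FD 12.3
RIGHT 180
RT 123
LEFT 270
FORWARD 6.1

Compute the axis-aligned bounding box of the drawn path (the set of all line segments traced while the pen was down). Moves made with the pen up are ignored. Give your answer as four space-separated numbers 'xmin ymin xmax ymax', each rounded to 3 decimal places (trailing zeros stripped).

Answer: 0 -13.9 9.2 0

Derivation:
Executing turtle program step by step:
Start: pos=(0,0), heading=0, pen down
FD 9.2: (0,0) -> (9.2,0) [heading=0, draw]
PD: pen down
LT 270: heading 0 -> 270
FD 13.9: (9.2,0) -> (9.2,-13.9) [heading=270, draw]
LT 270: heading 270 -> 180
PU: pen up
RT 90: heading 180 -> 90
RT 90: heading 90 -> 0
FD 12.3: (9.2,-13.9) -> (21.5,-13.9) [heading=0, move]
RT 180: heading 0 -> 180
RT 123: heading 180 -> 57
LT 270: heading 57 -> 327
FD 6.1: (21.5,-13.9) -> (26.616,-17.222) [heading=327, move]
Final: pos=(26.616,-17.222), heading=327, 2 segment(s) drawn

Segment endpoints: x in {0, 9.2, 9.2}, y in {-13.9, 0}
xmin=0, ymin=-13.9, xmax=9.2, ymax=0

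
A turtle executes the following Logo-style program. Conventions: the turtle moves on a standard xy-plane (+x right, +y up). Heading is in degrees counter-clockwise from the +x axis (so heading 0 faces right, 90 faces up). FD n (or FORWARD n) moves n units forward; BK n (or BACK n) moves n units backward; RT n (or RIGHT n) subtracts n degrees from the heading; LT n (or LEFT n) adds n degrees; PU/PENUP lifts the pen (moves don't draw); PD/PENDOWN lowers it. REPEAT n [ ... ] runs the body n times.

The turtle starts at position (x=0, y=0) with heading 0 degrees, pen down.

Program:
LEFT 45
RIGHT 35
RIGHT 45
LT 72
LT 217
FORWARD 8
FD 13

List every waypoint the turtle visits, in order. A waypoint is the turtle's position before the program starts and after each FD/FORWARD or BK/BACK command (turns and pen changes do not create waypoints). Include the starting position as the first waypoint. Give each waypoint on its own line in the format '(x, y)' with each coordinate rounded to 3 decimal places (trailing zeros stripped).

Answer: (0, 0)
(-2.205, -7.69)
(-5.788, -20.186)

Derivation:
Executing turtle program step by step:
Start: pos=(0,0), heading=0, pen down
LT 45: heading 0 -> 45
RT 35: heading 45 -> 10
RT 45: heading 10 -> 325
LT 72: heading 325 -> 37
LT 217: heading 37 -> 254
FD 8: (0,0) -> (-2.205,-7.69) [heading=254, draw]
FD 13: (-2.205,-7.69) -> (-5.788,-20.186) [heading=254, draw]
Final: pos=(-5.788,-20.186), heading=254, 2 segment(s) drawn
Waypoints (3 total):
(0, 0)
(-2.205, -7.69)
(-5.788, -20.186)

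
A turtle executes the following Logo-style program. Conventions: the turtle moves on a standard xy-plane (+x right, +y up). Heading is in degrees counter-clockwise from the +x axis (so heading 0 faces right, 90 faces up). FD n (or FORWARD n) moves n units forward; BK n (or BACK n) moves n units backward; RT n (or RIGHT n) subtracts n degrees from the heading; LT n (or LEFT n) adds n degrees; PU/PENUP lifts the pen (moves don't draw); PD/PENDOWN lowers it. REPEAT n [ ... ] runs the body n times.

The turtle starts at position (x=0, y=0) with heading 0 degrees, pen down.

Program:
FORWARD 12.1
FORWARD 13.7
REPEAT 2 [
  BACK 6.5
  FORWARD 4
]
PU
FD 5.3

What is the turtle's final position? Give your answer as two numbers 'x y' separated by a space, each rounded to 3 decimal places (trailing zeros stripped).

Answer: 26.1 0

Derivation:
Executing turtle program step by step:
Start: pos=(0,0), heading=0, pen down
FD 12.1: (0,0) -> (12.1,0) [heading=0, draw]
FD 13.7: (12.1,0) -> (25.8,0) [heading=0, draw]
REPEAT 2 [
  -- iteration 1/2 --
  BK 6.5: (25.8,0) -> (19.3,0) [heading=0, draw]
  FD 4: (19.3,0) -> (23.3,0) [heading=0, draw]
  -- iteration 2/2 --
  BK 6.5: (23.3,0) -> (16.8,0) [heading=0, draw]
  FD 4: (16.8,0) -> (20.8,0) [heading=0, draw]
]
PU: pen up
FD 5.3: (20.8,0) -> (26.1,0) [heading=0, move]
Final: pos=(26.1,0), heading=0, 6 segment(s) drawn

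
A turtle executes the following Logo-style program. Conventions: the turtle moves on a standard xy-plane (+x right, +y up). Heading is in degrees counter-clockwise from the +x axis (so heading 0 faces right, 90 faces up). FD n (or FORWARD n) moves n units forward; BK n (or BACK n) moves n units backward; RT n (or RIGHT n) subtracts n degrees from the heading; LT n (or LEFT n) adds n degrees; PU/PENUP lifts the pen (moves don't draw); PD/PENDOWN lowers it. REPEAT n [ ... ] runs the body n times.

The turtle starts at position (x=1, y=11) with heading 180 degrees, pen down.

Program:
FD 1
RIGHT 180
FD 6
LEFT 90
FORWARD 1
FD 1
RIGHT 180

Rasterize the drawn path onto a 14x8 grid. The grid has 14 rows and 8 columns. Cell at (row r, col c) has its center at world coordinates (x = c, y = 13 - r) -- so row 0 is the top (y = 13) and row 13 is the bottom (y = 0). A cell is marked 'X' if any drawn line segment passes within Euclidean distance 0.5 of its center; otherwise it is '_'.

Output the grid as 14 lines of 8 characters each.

Answer: ______X_
______X_
XXXXXXX_
________
________
________
________
________
________
________
________
________
________
________

Derivation:
Segment 0: (1,11) -> (0,11)
Segment 1: (0,11) -> (6,11)
Segment 2: (6,11) -> (6,12)
Segment 3: (6,12) -> (6,13)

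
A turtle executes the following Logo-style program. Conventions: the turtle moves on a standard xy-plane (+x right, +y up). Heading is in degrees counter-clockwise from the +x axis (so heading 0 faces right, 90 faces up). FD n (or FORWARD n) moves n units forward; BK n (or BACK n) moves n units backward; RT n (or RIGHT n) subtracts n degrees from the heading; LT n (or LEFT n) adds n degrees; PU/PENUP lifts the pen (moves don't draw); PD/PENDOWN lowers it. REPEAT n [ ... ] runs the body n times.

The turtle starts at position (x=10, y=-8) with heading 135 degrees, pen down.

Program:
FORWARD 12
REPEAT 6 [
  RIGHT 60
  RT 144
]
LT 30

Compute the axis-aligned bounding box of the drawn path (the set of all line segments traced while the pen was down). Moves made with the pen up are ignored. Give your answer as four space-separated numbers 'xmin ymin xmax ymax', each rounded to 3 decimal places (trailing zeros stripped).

Answer: 1.515 -8 10 0.485

Derivation:
Executing turtle program step by step:
Start: pos=(10,-8), heading=135, pen down
FD 12: (10,-8) -> (1.515,0.485) [heading=135, draw]
REPEAT 6 [
  -- iteration 1/6 --
  RT 60: heading 135 -> 75
  RT 144: heading 75 -> 291
  -- iteration 2/6 --
  RT 60: heading 291 -> 231
  RT 144: heading 231 -> 87
  -- iteration 3/6 --
  RT 60: heading 87 -> 27
  RT 144: heading 27 -> 243
  -- iteration 4/6 --
  RT 60: heading 243 -> 183
  RT 144: heading 183 -> 39
  -- iteration 5/6 --
  RT 60: heading 39 -> 339
  RT 144: heading 339 -> 195
  -- iteration 6/6 --
  RT 60: heading 195 -> 135
  RT 144: heading 135 -> 351
]
LT 30: heading 351 -> 21
Final: pos=(1.515,0.485), heading=21, 1 segment(s) drawn

Segment endpoints: x in {1.515, 10}, y in {-8, 0.485}
xmin=1.515, ymin=-8, xmax=10, ymax=0.485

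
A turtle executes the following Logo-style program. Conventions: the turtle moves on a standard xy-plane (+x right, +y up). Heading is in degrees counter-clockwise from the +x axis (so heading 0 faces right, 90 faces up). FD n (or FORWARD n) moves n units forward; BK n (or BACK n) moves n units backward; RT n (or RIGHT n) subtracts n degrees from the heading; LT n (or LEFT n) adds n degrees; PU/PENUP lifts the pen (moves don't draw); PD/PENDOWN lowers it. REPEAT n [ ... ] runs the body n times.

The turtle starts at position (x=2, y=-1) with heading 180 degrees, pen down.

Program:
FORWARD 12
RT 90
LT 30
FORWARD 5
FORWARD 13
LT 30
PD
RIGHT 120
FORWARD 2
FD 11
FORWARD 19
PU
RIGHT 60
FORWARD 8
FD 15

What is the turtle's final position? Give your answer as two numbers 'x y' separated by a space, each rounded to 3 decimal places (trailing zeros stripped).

Answer: 28.631 19.088

Derivation:
Executing turtle program step by step:
Start: pos=(2,-1), heading=180, pen down
FD 12: (2,-1) -> (-10,-1) [heading=180, draw]
RT 90: heading 180 -> 90
LT 30: heading 90 -> 120
FD 5: (-10,-1) -> (-12.5,3.33) [heading=120, draw]
FD 13: (-12.5,3.33) -> (-19,14.588) [heading=120, draw]
LT 30: heading 120 -> 150
PD: pen down
RT 120: heading 150 -> 30
FD 2: (-19,14.588) -> (-17.268,15.588) [heading=30, draw]
FD 11: (-17.268,15.588) -> (-7.742,21.088) [heading=30, draw]
FD 19: (-7.742,21.088) -> (8.713,30.588) [heading=30, draw]
PU: pen up
RT 60: heading 30 -> 330
FD 8: (8.713,30.588) -> (15.641,26.588) [heading=330, move]
FD 15: (15.641,26.588) -> (28.631,19.088) [heading=330, move]
Final: pos=(28.631,19.088), heading=330, 6 segment(s) drawn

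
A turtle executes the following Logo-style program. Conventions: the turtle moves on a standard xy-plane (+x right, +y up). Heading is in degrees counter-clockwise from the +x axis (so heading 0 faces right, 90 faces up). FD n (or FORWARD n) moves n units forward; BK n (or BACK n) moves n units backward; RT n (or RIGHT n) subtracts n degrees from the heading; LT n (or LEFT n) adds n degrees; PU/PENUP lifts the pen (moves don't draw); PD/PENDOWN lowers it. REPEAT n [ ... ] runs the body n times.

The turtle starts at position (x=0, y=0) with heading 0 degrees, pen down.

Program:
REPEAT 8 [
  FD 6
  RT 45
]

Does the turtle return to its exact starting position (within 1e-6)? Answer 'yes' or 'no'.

Answer: yes

Derivation:
Executing turtle program step by step:
Start: pos=(0,0), heading=0, pen down
REPEAT 8 [
  -- iteration 1/8 --
  FD 6: (0,0) -> (6,0) [heading=0, draw]
  RT 45: heading 0 -> 315
  -- iteration 2/8 --
  FD 6: (6,0) -> (10.243,-4.243) [heading=315, draw]
  RT 45: heading 315 -> 270
  -- iteration 3/8 --
  FD 6: (10.243,-4.243) -> (10.243,-10.243) [heading=270, draw]
  RT 45: heading 270 -> 225
  -- iteration 4/8 --
  FD 6: (10.243,-10.243) -> (6,-14.485) [heading=225, draw]
  RT 45: heading 225 -> 180
  -- iteration 5/8 --
  FD 6: (6,-14.485) -> (0,-14.485) [heading=180, draw]
  RT 45: heading 180 -> 135
  -- iteration 6/8 --
  FD 6: (0,-14.485) -> (-4.243,-10.243) [heading=135, draw]
  RT 45: heading 135 -> 90
  -- iteration 7/8 --
  FD 6: (-4.243,-10.243) -> (-4.243,-4.243) [heading=90, draw]
  RT 45: heading 90 -> 45
  -- iteration 8/8 --
  FD 6: (-4.243,-4.243) -> (0,0) [heading=45, draw]
  RT 45: heading 45 -> 0
]
Final: pos=(0,0), heading=0, 8 segment(s) drawn

Start position: (0, 0)
Final position: (0, 0)
Distance = 0; < 1e-6 -> CLOSED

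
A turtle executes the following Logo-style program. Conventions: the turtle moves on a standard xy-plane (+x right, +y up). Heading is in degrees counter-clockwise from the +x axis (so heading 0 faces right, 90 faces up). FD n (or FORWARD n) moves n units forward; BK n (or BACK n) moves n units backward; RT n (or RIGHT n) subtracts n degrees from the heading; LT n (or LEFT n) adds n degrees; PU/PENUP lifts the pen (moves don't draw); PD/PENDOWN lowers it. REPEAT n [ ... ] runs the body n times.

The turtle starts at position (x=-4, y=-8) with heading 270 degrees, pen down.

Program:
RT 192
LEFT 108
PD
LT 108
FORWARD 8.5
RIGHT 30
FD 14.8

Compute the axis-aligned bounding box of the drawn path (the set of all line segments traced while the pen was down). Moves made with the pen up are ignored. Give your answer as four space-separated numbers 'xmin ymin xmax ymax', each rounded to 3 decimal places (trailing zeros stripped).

Answer: -4 -30.484 -0.543 -8

Derivation:
Executing turtle program step by step:
Start: pos=(-4,-8), heading=270, pen down
RT 192: heading 270 -> 78
LT 108: heading 78 -> 186
PD: pen down
LT 108: heading 186 -> 294
FD 8.5: (-4,-8) -> (-0.543,-15.765) [heading=294, draw]
RT 30: heading 294 -> 264
FD 14.8: (-0.543,-15.765) -> (-2.09,-30.484) [heading=264, draw]
Final: pos=(-2.09,-30.484), heading=264, 2 segment(s) drawn

Segment endpoints: x in {-4, -2.09, -0.543}, y in {-30.484, -15.765, -8}
xmin=-4, ymin=-30.484, xmax=-0.543, ymax=-8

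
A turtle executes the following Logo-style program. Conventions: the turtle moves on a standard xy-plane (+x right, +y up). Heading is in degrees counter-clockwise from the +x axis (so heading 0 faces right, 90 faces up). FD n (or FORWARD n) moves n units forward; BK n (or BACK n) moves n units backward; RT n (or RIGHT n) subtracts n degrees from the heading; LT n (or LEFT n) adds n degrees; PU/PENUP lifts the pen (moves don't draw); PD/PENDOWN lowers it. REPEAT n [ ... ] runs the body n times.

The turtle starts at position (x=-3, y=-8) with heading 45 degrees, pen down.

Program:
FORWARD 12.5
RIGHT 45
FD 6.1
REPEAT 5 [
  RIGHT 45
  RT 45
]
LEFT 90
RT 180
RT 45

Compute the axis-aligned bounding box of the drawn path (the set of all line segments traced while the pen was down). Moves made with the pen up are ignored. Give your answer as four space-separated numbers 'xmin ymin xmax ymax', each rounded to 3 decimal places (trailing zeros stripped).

Executing turtle program step by step:
Start: pos=(-3,-8), heading=45, pen down
FD 12.5: (-3,-8) -> (5.839,0.839) [heading=45, draw]
RT 45: heading 45 -> 0
FD 6.1: (5.839,0.839) -> (11.939,0.839) [heading=0, draw]
REPEAT 5 [
  -- iteration 1/5 --
  RT 45: heading 0 -> 315
  RT 45: heading 315 -> 270
  -- iteration 2/5 --
  RT 45: heading 270 -> 225
  RT 45: heading 225 -> 180
  -- iteration 3/5 --
  RT 45: heading 180 -> 135
  RT 45: heading 135 -> 90
  -- iteration 4/5 --
  RT 45: heading 90 -> 45
  RT 45: heading 45 -> 0
  -- iteration 5/5 --
  RT 45: heading 0 -> 315
  RT 45: heading 315 -> 270
]
LT 90: heading 270 -> 0
RT 180: heading 0 -> 180
RT 45: heading 180 -> 135
Final: pos=(11.939,0.839), heading=135, 2 segment(s) drawn

Segment endpoints: x in {-3, 5.839, 11.939}, y in {-8, 0.839}
xmin=-3, ymin=-8, xmax=11.939, ymax=0.839

Answer: -3 -8 11.939 0.839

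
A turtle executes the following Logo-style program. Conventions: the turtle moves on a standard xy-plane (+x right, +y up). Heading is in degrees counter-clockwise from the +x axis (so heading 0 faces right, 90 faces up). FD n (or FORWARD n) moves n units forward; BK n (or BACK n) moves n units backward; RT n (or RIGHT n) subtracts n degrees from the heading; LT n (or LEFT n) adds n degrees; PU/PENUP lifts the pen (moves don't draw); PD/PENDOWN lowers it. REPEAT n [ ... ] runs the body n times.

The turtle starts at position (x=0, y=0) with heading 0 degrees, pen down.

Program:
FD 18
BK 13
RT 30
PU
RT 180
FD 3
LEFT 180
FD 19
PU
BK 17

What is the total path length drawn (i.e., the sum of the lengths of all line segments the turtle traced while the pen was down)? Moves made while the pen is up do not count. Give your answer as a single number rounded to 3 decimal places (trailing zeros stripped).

Executing turtle program step by step:
Start: pos=(0,0), heading=0, pen down
FD 18: (0,0) -> (18,0) [heading=0, draw]
BK 13: (18,0) -> (5,0) [heading=0, draw]
RT 30: heading 0 -> 330
PU: pen up
RT 180: heading 330 -> 150
FD 3: (5,0) -> (2.402,1.5) [heading=150, move]
LT 180: heading 150 -> 330
FD 19: (2.402,1.5) -> (18.856,-8) [heading=330, move]
PU: pen up
BK 17: (18.856,-8) -> (4.134,0.5) [heading=330, move]
Final: pos=(4.134,0.5), heading=330, 2 segment(s) drawn

Segment lengths:
  seg 1: (0,0) -> (18,0), length = 18
  seg 2: (18,0) -> (5,0), length = 13
Total = 31

Answer: 31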